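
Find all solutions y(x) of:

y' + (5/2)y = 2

Using integrating factor method:

General solution: y = 4/5 + Ce^(-5x/2)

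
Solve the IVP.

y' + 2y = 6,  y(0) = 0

General solution: y = 3 + Ce^(-2x)
Applying y(0) = 0: C = 0 - 3 = -3
Particular solution: y = 3 - 3e^(-2x)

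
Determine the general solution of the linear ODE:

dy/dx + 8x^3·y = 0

Using integrating factor method:

General solution: y = Ce^(-2x^4)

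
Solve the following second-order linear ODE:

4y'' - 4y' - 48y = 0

Characteristic equation: 4r² - 4r - 48 = 0
Divide by 4: r² - r - 12 = 0
Roots: r = 4, -3 (distinct real)
General solution: y = C₁e^(4x) + C₂e^(-3x)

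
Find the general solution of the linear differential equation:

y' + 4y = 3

Using integrating factor method:

General solution: y = 3/4 + Ce^(-4x)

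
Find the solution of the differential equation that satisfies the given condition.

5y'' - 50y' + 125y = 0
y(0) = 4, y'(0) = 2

General solution: y = (C₁ + C₂x)e^(5x)
Repeated root r = 5
Applying ICs: C₁ = 4, C₂ = -18
Particular solution: y = (4 - 18x)e^(5x)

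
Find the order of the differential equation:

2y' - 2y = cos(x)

The order is 1 (highest derivative is of order 1).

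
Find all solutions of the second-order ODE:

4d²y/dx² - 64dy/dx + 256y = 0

Characteristic equation: 4r² - 64r + 256 = 0
Divide by 4: r² - 16r + 64 = 0
Factored: (r - 8)² = 0
Repeated root: r = 8
General solution: y = (C₁ + C₂x)e^(8x)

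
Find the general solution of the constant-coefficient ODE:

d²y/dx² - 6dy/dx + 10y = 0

Characteristic equation: r² - 6r + 10 = 0
Roots: r = 3 ± i (complex conjugates)
General solution: y = e^(3x)(C₁cos(x) + C₂sin(x))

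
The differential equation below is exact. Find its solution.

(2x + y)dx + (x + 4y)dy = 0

Verify exactness: ∂M/∂y = ∂N/∂x ✓
Find F(x,y) such that ∂F/∂x = M, ∂F/∂y = N
Solution: x² + xy + 2y² = C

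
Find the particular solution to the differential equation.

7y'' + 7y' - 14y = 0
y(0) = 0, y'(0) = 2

General solution: y = C₁e^x + C₂e^(-2x)
Applying ICs: C₁ = 2/3, C₂ = -2/3
Particular solution: y = (2/3)e^x - (2/3)e^(-2x)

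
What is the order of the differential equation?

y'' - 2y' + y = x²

The order is 2 (highest derivative is of order 2).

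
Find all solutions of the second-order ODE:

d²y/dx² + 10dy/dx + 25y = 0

Characteristic equation: r² + 10r + 25 = 0
Factored: (r + 5)² = 0
Repeated root: r = -5
General solution: y = (C₁ + C₂x)e^(-5x)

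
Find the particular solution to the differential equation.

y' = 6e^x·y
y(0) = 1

General solution: y = Ce^(6e^x)
Applying IC y(0) = 1:
Particular solution: y = e^(6(e^x - 1))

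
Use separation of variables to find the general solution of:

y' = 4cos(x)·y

Separating variables and integrating:
ln|y| = 4sin(x) + C

General solution: y = Ce^(4sin(x))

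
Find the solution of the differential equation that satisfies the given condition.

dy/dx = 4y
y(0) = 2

General solution: y = Ce^(4x)
Applying IC y(0) = 2:
Particular solution: y = 2e^(4x)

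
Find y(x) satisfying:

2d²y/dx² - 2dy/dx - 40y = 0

Characteristic equation: 2r² - 2r - 40 = 0
Divide by 2: r² - r - 20 = 0
Roots: r = 5, -4 (distinct real)
General solution: y = C₁e^(5x) + C₂e^(-4x)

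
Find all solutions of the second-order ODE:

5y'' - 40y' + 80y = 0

Characteristic equation: 5r² - 40r + 80 = 0
Divide by 5: r² - 8r + 16 = 0
Factored: (r - 4)² = 0
Repeated root: r = 4
General solution: y = (C₁ + C₂x)e^(4x)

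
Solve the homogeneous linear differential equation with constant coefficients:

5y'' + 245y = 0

Characteristic equation: 5r² + 245 = 0
Divide by 5: r² + 49 = 0
Roots: r = ±7i (complex conjugates)
General solution: y = C₁cos(7x) + C₂sin(7x)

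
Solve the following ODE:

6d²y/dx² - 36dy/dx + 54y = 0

Characteristic equation: 6r² - 36r + 54 = 0
Divide by 6: r² - 6r + 9 = 0
Factored: (r - 3)² = 0
Repeated root: r = 3
General solution: y = (C₁ + C₂x)e^(3x)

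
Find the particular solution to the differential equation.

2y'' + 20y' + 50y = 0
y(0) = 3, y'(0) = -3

General solution: y = (C₁ + C₂x)e^(-5x)
Repeated root r = -5
Applying ICs: C₁ = 3, C₂ = 12
Particular solution: y = (3 + 12x)e^(-5x)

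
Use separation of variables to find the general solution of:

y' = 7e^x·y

Separating variables and integrating:
ln|y| = 7e^x + C

General solution: y = Ce^(7e^x)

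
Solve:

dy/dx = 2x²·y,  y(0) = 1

General solution: y = Ce^(2x³/3)
Applying IC y(0) = 1:
Particular solution: y = e^(2x³/3)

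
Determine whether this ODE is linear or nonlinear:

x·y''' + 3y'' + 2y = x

Linear (y and its derivatives appear to the first power only, no products of y terms)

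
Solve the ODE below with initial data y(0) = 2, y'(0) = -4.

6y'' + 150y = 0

General solution: y = C₁cos(5x) + C₂sin(5x)
Complex roots r = ±5i
Applying ICs: C₁ = 2, C₂ = -4/5
Particular solution: y = 2cos(5x) - (4/5)sin(5x)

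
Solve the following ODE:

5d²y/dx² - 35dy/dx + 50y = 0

Characteristic equation: 5r² - 35r + 50 = 0
Divide by 5: r² - 7r + 10 = 0
Roots: r = 5, 2 (distinct real)
General solution: y = C₁e^(5x) + C₂e^(2x)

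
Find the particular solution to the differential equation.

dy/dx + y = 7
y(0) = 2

General solution: y = 7 + Ce^(-x)
Applying y(0) = 2: C = 2 - 7 = -5
Particular solution: y = 7 - 5e^(-x)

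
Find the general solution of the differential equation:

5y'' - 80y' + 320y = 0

Characteristic equation: 5r² - 80r + 320 = 0
Divide by 5: r² - 16r + 64 = 0
Factored: (r - 8)² = 0
Repeated root: r = 8
General solution: y = (C₁ + C₂x)e^(8x)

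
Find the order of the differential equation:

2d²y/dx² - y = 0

The order is 2 (highest derivative is of order 2).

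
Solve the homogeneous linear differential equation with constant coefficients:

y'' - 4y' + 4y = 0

Characteristic equation: r² - 4r + 4 = 0
Factored: (r - 2)² = 0
Repeated root: r = 2
General solution: y = (C₁ + C₂x)e^(2x)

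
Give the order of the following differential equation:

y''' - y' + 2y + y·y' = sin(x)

The order is 3 (highest derivative is of order 3).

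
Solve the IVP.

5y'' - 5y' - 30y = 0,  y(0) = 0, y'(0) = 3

General solution: y = C₁e^(3x) + C₂e^(-2x)
Applying ICs: C₁ = 3/5, C₂ = -3/5
Particular solution: y = (3/5)e^(3x) - (3/5)e^(-2x)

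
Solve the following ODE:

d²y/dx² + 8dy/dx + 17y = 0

Characteristic equation: r² + 8r + 17 = 0
Roots: r = -4 ± i (complex conjugates)
General solution: y = e^(-4x)(C₁cos(x) + C₂sin(x))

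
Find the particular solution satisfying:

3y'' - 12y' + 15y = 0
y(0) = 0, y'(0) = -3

General solution: y = e^(2x)(C₁cos(x) + C₂sin(x))
Complex roots r = 2 ± i
Applying ICs: C₁ = 0, C₂ = -3
Particular solution: y = e^(2x)(-3sin(x))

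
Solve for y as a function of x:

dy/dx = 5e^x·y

Separating variables and integrating:
ln|y| = 5e^x + C

General solution: y = Ce^(5e^x)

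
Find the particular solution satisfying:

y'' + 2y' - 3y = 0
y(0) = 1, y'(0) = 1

General solution: y = C₁e^x + C₂e^(-3x)
Applying ICs: C₁ = 1, C₂ = 0
Particular solution: y = e^x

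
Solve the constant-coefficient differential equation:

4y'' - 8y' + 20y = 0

Characteristic equation: 4r² - 8r + 20 = 0
Divide by 4: r² - 2r + 5 = 0
Roots: r = 1 ± 2i (complex conjugates)
General solution: y = e^x(C₁cos(2x) + C₂sin(2x))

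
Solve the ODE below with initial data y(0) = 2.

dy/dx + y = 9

General solution: y = 9 + Ce^(-x)
Applying y(0) = 2: C = 2 - 9 = -7
Particular solution: y = 9 - 7e^(-x)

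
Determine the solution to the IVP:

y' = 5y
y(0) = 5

General solution: y = Ce^(5x)
Applying IC y(0) = 5:
Particular solution: y = 5e^(5x)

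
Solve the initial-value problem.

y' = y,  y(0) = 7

General solution: y = Ce^x
Applying IC y(0) = 7:
Particular solution: y = 7e^x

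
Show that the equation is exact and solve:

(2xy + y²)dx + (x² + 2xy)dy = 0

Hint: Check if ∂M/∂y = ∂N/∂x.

Verify exactness: ∂M/∂y = ∂N/∂x ✓
Find F(x,y) such that ∂F/∂x = M, ∂F/∂y = N
Solution: x²y + xy² = C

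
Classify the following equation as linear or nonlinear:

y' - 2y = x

Linear (y and its derivatives appear to the first power only, no products of y terms)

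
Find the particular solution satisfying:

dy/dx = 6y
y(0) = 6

General solution: y = Ce^(6x)
Applying IC y(0) = 6:
Particular solution: y = 6e^(6x)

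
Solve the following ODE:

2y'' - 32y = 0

Characteristic equation: 2r² - 32 = 0
Divide by 2: r² - 16 = 0
Roots: r = 4, -4 (distinct real)
General solution: y = C₁e^(4x) + C₂e^(-4x)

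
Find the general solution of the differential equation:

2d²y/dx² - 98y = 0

Characteristic equation: 2r² - 98 = 0
Divide by 2: r² - 49 = 0
Roots: r = 7, -7 (distinct real)
General solution: y = C₁e^(7x) + C₂e^(-7x)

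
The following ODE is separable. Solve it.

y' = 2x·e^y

Separating variables and integrating:
-e^(-y) = x² + C

General solution: y = -ln(C - x²)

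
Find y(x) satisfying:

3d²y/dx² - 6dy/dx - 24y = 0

Characteristic equation: 3r² - 6r - 24 = 0
Divide by 3: r² - 2r - 8 = 0
Roots: r = 4, -2 (distinct real)
General solution: y = C₁e^(4x) + C₂e^(-2x)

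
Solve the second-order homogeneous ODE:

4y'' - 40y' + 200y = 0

Characteristic equation: 4r² - 40r + 200 = 0
Divide by 4: r² - 10r + 50 = 0
Roots: r = 5 ± 5i (complex conjugates)
General solution: y = e^(5x)(C₁cos(5x) + C₂sin(5x))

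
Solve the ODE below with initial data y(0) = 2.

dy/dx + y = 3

General solution: y = 3 + Ce^(-x)
Applying y(0) = 2: C = 2 - 3 = -1
Particular solution: y = 3 - e^(-x)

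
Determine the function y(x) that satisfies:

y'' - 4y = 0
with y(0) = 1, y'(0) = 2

General solution: y = C₁e^(2x) + C₂e^(-2x)
Applying ICs: C₁ = 1, C₂ = 0
Particular solution: y = e^(2x)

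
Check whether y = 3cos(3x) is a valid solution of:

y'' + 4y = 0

Verification:
y'' = -27cos(3x)
y'' + 4y ≠ 0 (frequency mismatch: got 9 instead of 4)

No, it is not a solution.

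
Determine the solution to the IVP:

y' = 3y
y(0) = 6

General solution: y = Ce^(3x)
Applying IC y(0) = 6:
Particular solution: y = 6e^(3x)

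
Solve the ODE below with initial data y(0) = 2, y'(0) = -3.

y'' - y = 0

General solution: y = C₁e^x + C₂e^(-x)
Applying ICs: C₁ = -1/2, C₂ = 5/2
Particular solution: y = -(1/2)e^x + (5/2)e^(-x)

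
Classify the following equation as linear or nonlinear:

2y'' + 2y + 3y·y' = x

Nonlinear (product y·y')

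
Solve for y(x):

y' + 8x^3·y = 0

Using integrating factor method:

General solution: y = Ce^(-2x^4)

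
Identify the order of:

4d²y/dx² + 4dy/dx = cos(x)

The order is 2 (highest derivative is of order 2).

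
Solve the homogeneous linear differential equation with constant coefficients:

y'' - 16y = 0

Characteristic equation: r² - 16 = 0
Roots: r = 4, -4 (distinct real)
General solution: y = C₁e^(4x) + C₂e^(-4x)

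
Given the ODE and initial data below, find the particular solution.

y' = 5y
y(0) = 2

General solution: y = Ce^(5x)
Applying IC y(0) = 2:
Particular solution: y = 2e^(5x)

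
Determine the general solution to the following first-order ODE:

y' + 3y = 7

Using integrating factor method:

General solution: y = 7/3 + Ce^(-3x)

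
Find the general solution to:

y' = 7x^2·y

Separating variables and integrating:
ln|y| = 7x^3/3 + C

General solution: y = Ce^(7x^3/3)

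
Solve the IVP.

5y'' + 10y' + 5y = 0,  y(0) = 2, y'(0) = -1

General solution: y = (C₁ + C₂x)e^(-x)
Repeated root r = -1
Applying ICs: C₁ = 2, C₂ = 1
Particular solution: y = (2 + x)e^(-x)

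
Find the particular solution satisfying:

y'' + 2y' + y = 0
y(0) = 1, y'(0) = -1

General solution: y = (C₁ + C₂x)e^(-x)
Repeated root r = -1
Applying ICs: C₁ = 1, C₂ = 0
Particular solution: y = e^(-x)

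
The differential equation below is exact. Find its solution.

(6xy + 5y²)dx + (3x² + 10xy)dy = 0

Verify exactness: ∂M/∂y = ∂N/∂x ✓
Find F(x,y) such that ∂F/∂x = M, ∂F/∂y = N
Solution: 3x²y + 5xy² = C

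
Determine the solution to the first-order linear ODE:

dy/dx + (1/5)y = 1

Using integrating factor method:

General solution: y = 5 + Ce^(-x/5)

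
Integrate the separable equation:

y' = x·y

Separating variables and integrating:
ln|y| = x^2/2 + C

General solution: y = Ce^(x^2/2)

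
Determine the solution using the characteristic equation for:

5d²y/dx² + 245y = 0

Characteristic equation: 5r² + 245 = 0
Divide by 5: r² + 49 = 0
Roots: r = ±7i (complex conjugates)
General solution: y = C₁cos(7x) + C₂sin(7x)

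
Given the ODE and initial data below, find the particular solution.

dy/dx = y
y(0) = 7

General solution: y = Ce^x
Applying IC y(0) = 7:
Particular solution: y = 7e^x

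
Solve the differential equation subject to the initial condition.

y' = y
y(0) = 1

General solution: y = Ce^x
Applying IC y(0) = 1:
Particular solution: y = e^x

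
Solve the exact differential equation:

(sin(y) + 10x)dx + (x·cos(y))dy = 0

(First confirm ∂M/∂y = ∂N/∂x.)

Verify exactness: ∂M/∂y = ∂N/∂x ✓
Find F(x,y) such that ∂F/∂x = M, ∂F/∂y = N
Solution: x·sin(y) + 5x² = C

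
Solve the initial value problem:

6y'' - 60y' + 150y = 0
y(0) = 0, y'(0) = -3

General solution: y = (C₁ + C₂x)e^(5x)
Repeated root r = 5
Applying ICs: C₁ = 0, C₂ = -3
Particular solution: y = -3xe^(5x)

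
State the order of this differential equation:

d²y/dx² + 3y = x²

The order is 2 (highest derivative is of order 2).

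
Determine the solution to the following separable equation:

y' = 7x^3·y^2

Separating variables and integrating:
-1/y = 7x^4/4 + C

General solution: y^-1 = (-7/4)x^4 + C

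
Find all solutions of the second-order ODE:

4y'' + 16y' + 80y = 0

Characteristic equation: 4r² + 16r + 80 = 0
Divide by 4: r² + 4r + 20 = 0
Roots: r = -2 ± 4i (complex conjugates)
General solution: y = e^(-2x)(C₁cos(4x) + C₂sin(4x))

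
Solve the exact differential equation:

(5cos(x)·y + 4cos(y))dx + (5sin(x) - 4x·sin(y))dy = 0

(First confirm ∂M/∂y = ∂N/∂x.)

Verify exactness: ∂M/∂y = ∂N/∂x ✓
Find F(x,y) such that ∂F/∂x = M, ∂F/∂y = N
Solution: 5sin(x)·y + 4x·cos(y) = C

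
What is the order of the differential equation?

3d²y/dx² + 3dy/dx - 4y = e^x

The order is 2 (highest derivative is of order 2).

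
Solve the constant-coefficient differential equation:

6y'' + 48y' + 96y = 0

Characteristic equation: 6r² + 48r + 96 = 0
Divide by 6: r² + 8r + 16 = 0
Factored: (r + 4)² = 0
Repeated root: r = -4
General solution: y = (C₁ + C₂x)e^(-4x)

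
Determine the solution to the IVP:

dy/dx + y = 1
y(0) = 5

General solution: y = 1 + Ce^(-x)
Applying y(0) = 5: C = 5 - 1 = 4
Particular solution: y = 1 + 4e^(-x)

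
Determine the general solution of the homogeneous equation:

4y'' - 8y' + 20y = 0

Characteristic equation: 4r² - 8r + 20 = 0
Divide by 4: r² - 2r + 5 = 0
Roots: r = 1 ± 2i (complex conjugates)
General solution: y = e^x(C₁cos(2x) + C₂sin(2x))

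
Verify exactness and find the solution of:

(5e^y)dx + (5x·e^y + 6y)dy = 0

Verify exactness: ∂M/∂y = ∂N/∂x ✓
Find F(x,y) such that ∂F/∂x = M, ∂F/∂y = N
Solution: 5x·e^y + 3y² = C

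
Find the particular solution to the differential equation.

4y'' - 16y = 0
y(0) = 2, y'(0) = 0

General solution: y = C₁e^(2x) + C₂e^(-2x)
Applying ICs: C₁ = 1, C₂ = 1
Particular solution: y = e^(2x) + e^(-2x)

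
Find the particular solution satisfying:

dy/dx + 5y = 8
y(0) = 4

General solution: y = 8/5 + Ce^(-5x)
Applying y(0) = 4: C = 4 - 8/5 = 12/5
Particular solution: y = 8/5 + (12/5)e^(-5x)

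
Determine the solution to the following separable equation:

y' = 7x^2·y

Separating variables and integrating:
ln|y| = 7x^3/3 + C

General solution: y = Ce^(7x^3/3)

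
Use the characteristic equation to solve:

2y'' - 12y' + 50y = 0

Characteristic equation: 2r² - 12r + 50 = 0
Divide by 2: r² - 6r + 25 = 0
Roots: r = 3 ± 4i (complex conjugates)
General solution: y = e^(3x)(C₁cos(4x) + C₂sin(4x))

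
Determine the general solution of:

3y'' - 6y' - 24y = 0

Characteristic equation: 3r² - 6r - 24 = 0
Divide by 3: r² - 2r - 8 = 0
Roots: r = 4, -2 (distinct real)
General solution: y = C₁e^(4x) + C₂e^(-2x)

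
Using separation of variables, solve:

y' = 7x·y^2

Separating variables and integrating:
-1/y = 7x^2/2 + C

General solution: y^-1 = (-7/2)x^2 + C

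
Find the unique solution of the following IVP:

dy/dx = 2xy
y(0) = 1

General solution: y = Ce^(x²)
Applying IC y(0) = 1:
Particular solution: y = e^(x²)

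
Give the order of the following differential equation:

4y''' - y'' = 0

The order is 3 (highest derivative is of order 3).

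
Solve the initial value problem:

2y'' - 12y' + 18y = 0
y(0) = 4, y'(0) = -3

General solution: y = (C₁ + C₂x)e^(3x)
Repeated root r = 3
Applying ICs: C₁ = 4, C₂ = -15
Particular solution: y = (4 - 15x)e^(3x)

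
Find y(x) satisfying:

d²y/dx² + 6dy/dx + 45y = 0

Characteristic equation: r² + 6r + 45 = 0
Roots: r = -3 ± 6i (complex conjugates)
General solution: y = e^(-3x)(C₁cos(6x) + C₂sin(6x))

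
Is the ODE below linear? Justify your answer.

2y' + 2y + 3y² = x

No. Nonlinear (y² term)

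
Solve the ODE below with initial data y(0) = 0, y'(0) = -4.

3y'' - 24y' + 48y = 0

General solution: y = (C₁ + C₂x)e^(4x)
Repeated root r = 4
Applying ICs: C₁ = 0, C₂ = -4
Particular solution: y = -4xe^(4x)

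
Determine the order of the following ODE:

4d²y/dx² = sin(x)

The order is 2 (highest derivative is of order 2).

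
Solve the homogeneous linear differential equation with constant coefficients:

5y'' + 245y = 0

Characteristic equation: 5r² + 245 = 0
Divide by 5: r² + 49 = 0
Roots: r = ±7i (complex conjugates)
General solution: y = C₁cos(7x) + C₂sin(7x)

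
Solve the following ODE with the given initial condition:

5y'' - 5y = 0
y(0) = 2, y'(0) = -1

General solution: y = C₁e^x + C₂e^(-x)
Applying ICs: C₁ = 1/2, C₂ = 3/2
Particular solution: y = (1/2)e^x + (3/2)e^(-x)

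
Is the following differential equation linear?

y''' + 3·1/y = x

No. Nonlinear (1/y term)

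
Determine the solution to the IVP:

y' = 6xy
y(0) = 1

General solution: y = Ce^(3x²)
Applying IC y(0) = 1:
Particular solution: y = e^(3x²)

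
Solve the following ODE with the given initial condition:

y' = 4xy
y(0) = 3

General solution: y = Ce^(2x²)
Applying IC y(0) = 3:
Particular solution: y = 3e^(2x²)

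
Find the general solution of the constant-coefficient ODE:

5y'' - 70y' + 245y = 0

Characteristic equation: 5r² - 70r + 245 = 0
Divide by 5: r² - 14r + 49 = 0
Factored: (r - 7)² = 0
Repeated root: r = 7
General solution: y = (C₁ + C₂x)e^(7x)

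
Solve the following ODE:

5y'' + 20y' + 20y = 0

Characteristic equation: 5r² + 20r + 20 = 0
Divide by 5: r² + 4r + 4 = 0
Factored: (r + 2)² = 0
Repeated root: r = -2
General solution: y = (C₁ + C₂x)e^(-2x)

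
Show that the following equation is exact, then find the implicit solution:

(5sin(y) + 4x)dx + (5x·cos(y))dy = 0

Verify exactness: ∂M/∂y = ∂N/∂x ✓
Find F(x,y) such that ∂F/∂x = M, ∂F/∂y = N
Solution: 5x·sin(y) + 2x² = C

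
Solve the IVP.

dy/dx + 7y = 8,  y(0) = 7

General solution: y = 8/7 + Ce^(-7x)
Applying y(0) = 7: C = 7 - 8/7 = 41/7
Particular solution: y = 8/7 + (41/7)e^(-7x)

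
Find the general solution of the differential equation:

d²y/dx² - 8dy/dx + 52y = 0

Characteristic equation: r² - 8r + 52 = 0
Roots: r = 4 ± 6i (complex conjugates)
General solution: y = e^(4x)(C₁cos(6x) + C₂sin(6x))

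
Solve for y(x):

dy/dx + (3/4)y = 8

Using integrating factor method:

General solution: y = 32/3 + Ce^(-3x/4)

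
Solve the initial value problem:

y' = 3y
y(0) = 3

General solution: y = Ce^(3x)
Applying IC y(0) = 3:
Particular solution: y = 3e^(3x)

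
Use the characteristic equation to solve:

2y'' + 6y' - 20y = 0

Characteristic equation: 2r² + 6r - 20 = 0
Divide by 2: r² + 3r - 10 = 0
Roots: r = 2, -5 (distinct real)
General solution: y = C₁e^(2x) + C₂e^(-5x)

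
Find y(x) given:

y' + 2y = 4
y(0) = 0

General solution: y = 2 + Ce^(-2x)
Applying y(0) = 0: C = 0 - 2 = -2
Particular solution: y = 2 - 2e^(-2x)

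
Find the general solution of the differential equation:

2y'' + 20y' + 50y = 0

Characteristic equation: 2r² + 20r + 50 = 0
Divide by 2: r² + 10r + 25 = 0
Factored: (r + 5)² = 0
Repeated root: r = -5
General solution: y = (C₁ + C₂x)e^(-5x)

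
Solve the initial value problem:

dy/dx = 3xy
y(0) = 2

General solution: y = Ce^(3x²/2)
Applying IC y(0) = 2:
Particular solution: y = 2e^(3x²/2)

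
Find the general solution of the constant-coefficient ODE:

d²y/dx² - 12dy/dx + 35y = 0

Characteristic equation: r² - 12r + 35 = 0
Roots: r = 7, 5 (distinct real)
General solution: y = C₁e^(7x) + C₂e^(5x)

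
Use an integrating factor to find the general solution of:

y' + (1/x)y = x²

Using integrating factor method:

General solution: y = (1/4)x^3 + C/x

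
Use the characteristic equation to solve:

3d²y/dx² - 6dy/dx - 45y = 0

Characteristic equation: 3r² - 6r - 45 = 0
Divide by 3: r² - 2r - 15 = 0
Roots: r = 5, -3 (distinct real)
General solution: y = C₁e^(5x) + C₂e^(-3x)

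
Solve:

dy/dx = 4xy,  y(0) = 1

General solution: y = Ce^(2x²)
Applying IC y(0) = 1:
Particular solution: y = e^(2x²)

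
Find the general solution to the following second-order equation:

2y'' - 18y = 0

Characteristic equation: 2r² - 18 = 0
Divide by 2: r² - 9 = 0
Roots: r = 3, -3 (distinct real)
General solution: y = C₁e^(3x) + C₂e^(-3x)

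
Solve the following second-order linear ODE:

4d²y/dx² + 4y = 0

Characteristic equation: 4r² + 4 = 0
Divide by 4: r² + 1 = 0
Roots: r = ±i (complex conjugates)
General solution: y = C₁cos(x) + C₂sin(x)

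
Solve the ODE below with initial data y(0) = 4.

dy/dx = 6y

General solution: y = Ce^(6x)
Applying IC y(0) = 4:
Particular solution: y = 4e^(6x)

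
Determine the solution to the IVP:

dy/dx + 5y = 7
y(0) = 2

General solution: y = 7/5 + Ce^(-5x)
Applying y(0) = 2: C = 2 - 7/5 = 3/5
Particular solution: y = 7/5 + (3/5)e^(-5x)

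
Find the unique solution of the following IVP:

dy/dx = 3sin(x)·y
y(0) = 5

General solution: y = Ce^(-3cos(x))
Applying IC y(0) = 5:
Particular solution: y = 5e^(3(1-cos(x)))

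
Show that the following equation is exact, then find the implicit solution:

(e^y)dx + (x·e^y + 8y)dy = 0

Verify exactness: ∂M/∂y = ∂N/∂x ✓
Find F(x,y) such that ∂F/∂x = M, ∂F/∂y = N
Solution: x·e^y + 4y² = C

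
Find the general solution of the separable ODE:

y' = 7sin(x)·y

Separating variables and integrating:
ln|y| = -7cos(x) + C

General solution: y = Ce^(-7cos(x))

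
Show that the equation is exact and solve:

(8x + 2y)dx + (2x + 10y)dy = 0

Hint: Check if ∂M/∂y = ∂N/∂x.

Verify exactness: ∂M/∂y = ∂N/∂x ✓
Find F(x,y) such that ∂F/∂x = M, ∂F/∂y = N
Solution: 4x² + 2xy + 5y² = C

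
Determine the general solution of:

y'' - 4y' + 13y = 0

Characteristic equation: r² - 4r + 13 = 0
Roots: r = 2 ± 3i (complex conjugates)
General solution: y = e^(2x)(C₁cos(3x) + C₂sin(3x))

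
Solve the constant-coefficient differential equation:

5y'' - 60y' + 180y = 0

Characteristic equation: 5r² - 60r + 180 = 0
Divide by 5: r² - 12r + 36 = 0
Factored: (r - 6)² = 0
Repeated root: r = 6
General solution: y = (C₁ + C₂x)e^(6x)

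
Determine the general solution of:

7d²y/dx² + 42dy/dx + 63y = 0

Characteristic equation: 7r² + 42r + 63 = 0
Divide by 7: r² + 6r + 9 = 0
Factored: (r + 3)² = 0
Repeated root: r = -3
General solution: y = (C₁ + C₂x)e^(-3x)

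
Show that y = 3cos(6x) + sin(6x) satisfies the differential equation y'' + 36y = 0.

Verification:
y'' = -108cos(6x) - 36sin(6x)
y'' + 36y = 0 ✓

Yes, it is a solution.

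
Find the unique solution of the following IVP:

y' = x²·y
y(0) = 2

General solution: y = Ce^(x³/3)
Applying IC y(0) = 2:
Particular solution: y = 2e^(x³/3)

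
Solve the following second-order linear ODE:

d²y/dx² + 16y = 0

Characteristic equation: r² + 16 = 0
Roots: r = ±4i (complex conjugates)
General solution: y = C₁cos(4x) + C₂sin(4x)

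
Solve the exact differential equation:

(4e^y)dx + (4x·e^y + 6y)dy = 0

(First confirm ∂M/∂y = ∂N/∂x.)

Verify exactness: ∂M/∂y = ∂N/∂x ✓
Find F(x,y) such that ∂F/∂x = M, ∂F/∂y = N
Solution: 4x·e^y + 3y² = C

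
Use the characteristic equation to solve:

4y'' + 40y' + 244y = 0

Characteristic equation: 4r² + 40r + 244 = 0
Divide by 4: r² + 10r + 61 = 0
Roots: r = -5 ± 6i (complex conjugates)
General solution: y = e^(-5x)(C₁cos(6x) + C₂sin(6x))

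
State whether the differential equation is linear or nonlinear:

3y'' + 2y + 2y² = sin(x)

Nonlinear (y² term)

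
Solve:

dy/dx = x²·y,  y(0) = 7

General solution: y = Ce^(x³/3)
Applying IC y(0) = 7:
Particular solution: y = 7e^(x³/3)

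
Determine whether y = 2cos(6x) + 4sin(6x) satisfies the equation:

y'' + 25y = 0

Verification:
y'' = -72cos(6x) - 144sin(6x)
y'' + 25y ≠ 0 (frequency mismatch: got 36 instead of 25)

No, it is not a solution.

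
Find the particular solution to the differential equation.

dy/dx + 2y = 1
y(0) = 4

General solution: y = 1/2 + Ce^(-2x)
Applying y(0) = 4: C = 4 - 1/2 = 7/2
Particular solution: y = 1/2 + (7/2)e^(-2x)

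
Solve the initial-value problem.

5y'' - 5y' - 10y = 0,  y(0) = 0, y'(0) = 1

General solution: y = C₁e^(2x) + C₂e^(-x)
Applying ICs: C₁ = 1/3, C₂ = -1/3
Particular solution: y = (1/3)e^(2x) - (1/3)e^(-x)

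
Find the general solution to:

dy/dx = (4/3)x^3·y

Separating variables and integrating:
ln|y| = x^4/3 + C

General solution: y = Ce^(x^4/3)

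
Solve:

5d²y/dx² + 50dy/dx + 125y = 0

Characteristic equation: 5r² + 50r + 125 = 0
Divide by 5: r² + 10r + 25 = 0
Factored: (r + 5)² = 0
Repeated root: r = -5
General solution: y = (C₁ + C₂x)e^(-5x)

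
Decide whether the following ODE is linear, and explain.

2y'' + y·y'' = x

Nonlinear (y·y'' term)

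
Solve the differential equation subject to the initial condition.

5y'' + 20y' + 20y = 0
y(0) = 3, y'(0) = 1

General solution: y = (C₁ + C₂x)e^(-2x)
Repeated root r = -2
Applying ICs: C₁ = 3, C₂ = 7
Particular solution: y = (3 + 7x)e^(-2x)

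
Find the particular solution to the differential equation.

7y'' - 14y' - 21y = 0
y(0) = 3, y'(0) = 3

General solution: y = C₁e^(3x) + C₂e^(-x)
Applying ICs: C₁ = 3/2, C₂ = 3/2
Particular solution: y = (3/2)e^(3x) + (3/2)e^(-x)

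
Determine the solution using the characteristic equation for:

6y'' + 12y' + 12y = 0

Characteristic equation: 6r² + 12r + 12 = 0
Divide by 6: r² + 2r + 2 = 0
Roots: r = -1 ± i (complex conjugates)
General solution: y = e^(-x)(C₁cos(x) + C₂sin(x))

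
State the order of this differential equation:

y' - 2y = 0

The order is 1 (highest derivative is of order 1).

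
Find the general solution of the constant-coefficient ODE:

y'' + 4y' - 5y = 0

Characteristic equation: r² + 4r - 5 = 0
Roots: r = 1, -5 (distinct real)
General solution: y = C₁e^x + C₂e^(-5x)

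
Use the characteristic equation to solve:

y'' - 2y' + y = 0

Characteristic equation: r² - 2r + 1 = 0
Factored: (r - 1)² = 0
Repeated root: r = 1
General solution: y = (C₁ + C₂x)e^x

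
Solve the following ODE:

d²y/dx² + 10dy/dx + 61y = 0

Characteristic equation: r² + 10r + 61 = 0
Roots: r = -5 ± 6i (complex conjugates)
General solution: y = e^(-5x)(C₁cos(6x) + C₂sin(6x))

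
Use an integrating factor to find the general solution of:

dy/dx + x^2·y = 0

Using integrating factor method:

General solution: y = Ce^(-x^3/3)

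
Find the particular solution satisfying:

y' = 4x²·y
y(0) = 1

General solution: y = Ce^(4x³/3)
Applying IC y(0) = 1:
Particular solution: y = e^(4x³/3)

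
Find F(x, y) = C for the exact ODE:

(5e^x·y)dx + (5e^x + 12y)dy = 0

Verify exactness: ∂M/∂y = ∂N/∂x ✓
Find F(x,y) such that ∂F/∂x = M, ∂F/∂y = N
Solution: 5e^x·y + 6y² = C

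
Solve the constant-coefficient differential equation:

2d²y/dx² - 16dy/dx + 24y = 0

Characteristic equation: 2r² - 16r + 24 = 0
Divide by 2: r² - 8r + 12 = 0
Roots: r = 2, 6 (distinct real)
General solution: y = C₁e^(2x) + C₂e^(6x)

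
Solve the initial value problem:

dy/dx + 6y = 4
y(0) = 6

General solution: y = 2/3 + Ce^(-6x)
Applying y(0) = 6: C = 6 - 2/3 = 16/3
Particular solution: y = 2/3 + (16/3)e^(-6x)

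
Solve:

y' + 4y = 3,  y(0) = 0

General solution: y = 3/4 + Ce^(-4x)
Applying y(0) = 0: C = 0 - 3/4 = -3/4
Particular solution: y = 3/4 - (3/4)e^(-4x)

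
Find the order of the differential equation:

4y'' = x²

The order is 2 (highest derivative is of order 2).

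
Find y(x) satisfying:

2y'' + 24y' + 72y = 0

Characteristic equation: 2r² + 24r + 72 = 0
Divide by 2: r² + 12r + 36 = 0
Factored: (r + 6)² = 0
Repeated root: r = -6
General solution: y = (C₁ + C₂x)e^(-6x)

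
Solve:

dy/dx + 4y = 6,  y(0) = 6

General solution: y = 3/2 + Ce^(-4x)
Applying y(0) = 6: C = 6 - 3/2 = 9/2
Particular solution: y = 3/2 + (9/2)e^(-4x)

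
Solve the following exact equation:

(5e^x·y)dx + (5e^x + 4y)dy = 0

Verify exactness: ∂M/∂y = ∂N/∂x ✓
Find F(x,y) such that ∂F/∂x = M, ∂F/∂y = N
Solution: 5e^x·y + 2y² = C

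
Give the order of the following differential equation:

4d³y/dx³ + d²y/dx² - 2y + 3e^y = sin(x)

The order is 3 (highest derivative is of order 3).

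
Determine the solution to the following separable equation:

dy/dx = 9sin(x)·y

Separating variables and integrating:
ln|y| = -9cos(x) + C

General solution: y = Ce^(-9cos(x))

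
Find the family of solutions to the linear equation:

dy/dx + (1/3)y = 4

Using integrating factor method:

General solution: y = 12 + Ce^(-x/3)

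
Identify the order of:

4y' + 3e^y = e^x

The order is 1 (highest derivative is of order 1).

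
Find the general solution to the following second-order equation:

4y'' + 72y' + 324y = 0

Characteristic equation: 4r² + 72r + 324 = 0
Divide by 4: r² + 18r + 81 = 0
Factored: (r + 9)² = 0
Repeated root: r = -9
General solution: y = (C₁ + C₂x)e^(-9x)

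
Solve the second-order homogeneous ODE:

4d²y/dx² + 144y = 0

Characteristic equation: 4r² + 144 = 0
Divide by 4: r² + 36 = 0
Roots: r = ±6i (complex conjugates)
General solution: y = C₁cos(6x) + C₂sin(6x)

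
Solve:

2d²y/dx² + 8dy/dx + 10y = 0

Characteristic equation: 2r² + 8r + 10 = 0
Divide by 2: r² + 4r + 5 = 0
Roots: r = -2 ± i (complex conjugates)
General solution: y = e^(-2x)(C₁cos(x) + C₂sin(x))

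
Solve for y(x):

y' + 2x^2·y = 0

Using integrating factor method:

General solution: y = Ce^(-2x^3/3)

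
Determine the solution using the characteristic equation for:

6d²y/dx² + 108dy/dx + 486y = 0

Characteristic equation: 6r² + 108r + 486 = 0
Divide by 6: r² + 18r + 81 = 0
Factored: (r + 9)² = 0
Repeated root: r = -9
General solution: y = (C₁ + C₂x)e^(-9x)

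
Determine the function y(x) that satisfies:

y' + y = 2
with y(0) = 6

General solution: y = 2 + Ce^(-x)
Applying y(0) = 6: C = 6 - 2 = 4
Particular solution: y = 2 + 4e^(-x)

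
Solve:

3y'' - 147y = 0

Characteristic equation: 3r² - 147 = 0
Divide by 3: r² - 49 = 0
Roots: r = 7, -7 (distinct real)
General solution: y = C₁e^(7x) + C₂e^(-7x)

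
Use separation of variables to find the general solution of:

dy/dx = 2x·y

Separating variables and integrating:
ln|y| = x^2 + C

General solution: y = Ce^(x^2)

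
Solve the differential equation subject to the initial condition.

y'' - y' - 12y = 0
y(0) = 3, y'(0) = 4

General solution: y = C₁e^(4x) + C₂e^(-3x)
Applying ICs: C₁ = 13/7, C₂ = 8/7
Particular solution: y = (13/7)e^(4x) + (8/7)e^(-3x)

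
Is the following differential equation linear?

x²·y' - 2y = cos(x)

Yes. Linear (y and its derivatives appear to the first power only, no products of y terms)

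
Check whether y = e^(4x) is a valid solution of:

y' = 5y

Verification:
y = e^(4x)
y' = 4e^(4x)
But 5y = 5e^(4x)
y' ≠ 5y — the derivative does not match

No, it is not a solution.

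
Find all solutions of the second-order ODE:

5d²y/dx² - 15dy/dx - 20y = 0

Characteristic equation: 5r² - 15r - 20 = 0
Divide by 5: r² - 3r - 4 = 0
Roots: r = 4, -1 (distinct real)
General solution: y = C₁e^(4x) + C₂e^(-x)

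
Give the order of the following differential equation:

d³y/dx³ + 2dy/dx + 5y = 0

The order is 3 (highest derivative is of order 3).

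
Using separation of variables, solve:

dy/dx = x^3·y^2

Separating variables and integrating:
-1/y = x^4/4 + C

General solution: y^-1 = (-1/4)x^4 + C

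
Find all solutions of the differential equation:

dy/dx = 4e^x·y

Separating variables and integrating:
ln|y| = 4e^x + C

General solution: y = Ce^(4e^x)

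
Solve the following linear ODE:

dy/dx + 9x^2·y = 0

Using integrating factor method:

General solution: y = Ce^(-3x^3)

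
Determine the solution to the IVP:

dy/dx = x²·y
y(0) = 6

General solution: y = Ce^(x³/3)
Applying IC y(0) = 6:
Particular solution: y = 6e^(x³/3)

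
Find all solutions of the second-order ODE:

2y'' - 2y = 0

Characteristic equation: 2r² - 2 = 0
Divide by 2: r² - 1 = 0
Roots: r = 1, -1 (distinct real)
General solution: y = C₁e^x + C₂e^(-x)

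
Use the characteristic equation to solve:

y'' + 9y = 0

Characteristic equation: r² + 9 = 0
Roots: r = ±3i (complex conjugates)
General solution: y = C₁cos(3x) + C₂sin(3x)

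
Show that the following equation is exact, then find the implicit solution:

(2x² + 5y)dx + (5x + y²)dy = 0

Verify exactness: ∂M/∂y = ∂N/∂x ✓
Find F(x,y) such that ∂F/∂x = M, ∂F/∂y = N
Solution: 2x³/3 + 5xy + y³/3 = C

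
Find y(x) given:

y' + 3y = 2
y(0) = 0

General solution: y = 2/3 + Ce^(-3x)
Applying y(0) = 0: C = 0 - 2/3 = -2/3
Particular solution: y = 2/3 - (2/3)e^(-3x)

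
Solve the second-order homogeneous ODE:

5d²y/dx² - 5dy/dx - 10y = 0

Characteristic equation: 5r² - 5r - 10 = 0
Divide by 5: r² - r - 2 = 0
Roots: r = 2, -1 (distinct real)
General solution: y = C₁e^(2x) + C₂e^(-x)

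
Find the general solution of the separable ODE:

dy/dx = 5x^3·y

Separating variables and integrating:
ln|y| = 5x^4/4 + C

General solution: y = Ce^(5x^4/4)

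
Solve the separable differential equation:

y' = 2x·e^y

Separating variables and integrating:
-e^(-y) = x² + C

General solution: y = -ln(C - x²)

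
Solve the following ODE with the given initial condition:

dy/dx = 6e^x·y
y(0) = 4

General solution: y = Ce^(6e^x)
Applying IC y(0) = 4:
Particular solution: y = 4e^(6(e^x - 1))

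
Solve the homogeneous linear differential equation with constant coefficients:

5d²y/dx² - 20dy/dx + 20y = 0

Characteristic equation: 5r² - 20r + 20 = 0
Divide by 5: r² - 4r + 4 = 0
Factored: (r - 2)² = 0
Repeated root: r = 2
General solution: y = (C₁ + C₂x)e^(2x)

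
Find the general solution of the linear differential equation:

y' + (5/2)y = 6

Using integrating factor method:

General solution: y = 12/5 + Ce^(-5x/2)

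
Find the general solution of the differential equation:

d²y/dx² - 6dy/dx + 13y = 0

Characteristic equation: r² - 6r + 13 = 0
Roots: r = 3 ± 2i (complex conjugates)
General solution: y = e^(3x)(C₁cos(2x) + C₂sin(2x))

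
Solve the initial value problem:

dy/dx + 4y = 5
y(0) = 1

General solution: y = 5/4 + Ce^(-4x)
Applying y(0) = 1: C = 1 - 5/4 = -1/4
Particular solution: y = 5/4 - (1/4)e^(-4x)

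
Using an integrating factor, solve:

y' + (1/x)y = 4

Using integrating factor method:

General solution: y = 2x + C/x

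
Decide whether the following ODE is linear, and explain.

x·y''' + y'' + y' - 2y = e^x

Linear (y and its derivatives appear to the first power only, no products of y terms)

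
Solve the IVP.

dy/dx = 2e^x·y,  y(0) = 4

General solution: y = Ce^(2e^x)
Applying IC y(0) = 4:
Particular solution: y = 4e^(2(e^x - 1))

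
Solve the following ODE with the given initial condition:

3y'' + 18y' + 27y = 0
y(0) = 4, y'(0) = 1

General solution: y = (C₁ + C₂x)e^(-3x)
Repeated root r = -3
Applying ICs: C₁ = 4, C₂ = 13
Particular solution: y = (4 + 13x)e^(-3x)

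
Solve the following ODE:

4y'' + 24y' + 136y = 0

Characteristic equation: 4r² + 24r + 136 = 0
Divide by 4: r² + 6r + 34 = 0
Roots: r = -3 ± 5i (complex conjugates)
General solution: y = e^(-3x)(C₁cos(5x) + C₂sin(5x))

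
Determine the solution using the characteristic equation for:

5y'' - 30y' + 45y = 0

Characteristic equation: 5r² - 30r + 45 = 0
Divide by 5: r² - 6r + 9 = 0
Factored: (r - 3)² = 0
Repeated root: r = 3
General solution: y = (C₁ + C₂x)e^(3x)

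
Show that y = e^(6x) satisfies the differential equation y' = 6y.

Verification:
y = e^(6x)
y' = 6e^(6x)
6y = 6e^(6x)
y' = 6y ✓

Yes, it is a solution.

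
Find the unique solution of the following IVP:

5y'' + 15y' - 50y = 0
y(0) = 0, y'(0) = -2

General solution: y = C₁e^(2x) + C₂e^(-5x)
Applying ICs: C₁ = -2/7, C₂ = 2/7
Particular solution: y = -(2/7)e^(2x) + (2/7)e^(-5x)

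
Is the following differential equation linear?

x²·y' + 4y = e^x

Yes. Linear (y and its derivatives appear to the first power only, no products of y terms)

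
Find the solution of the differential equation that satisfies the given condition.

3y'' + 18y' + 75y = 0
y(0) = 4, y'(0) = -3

General solution: y = e^(-3x)(C₁cos(4x) + C₂sin(4x))
Complex roots r = -3 ± 4i
Applying ICs: C₁ = 4, C₂ = 9/4
Particular solution: y = e^(-3x)(4cos(4x) + (9/4)sin(4x))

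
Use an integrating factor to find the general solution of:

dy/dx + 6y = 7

Using integrating factor method:

General solution: y = 7/6 + Ce^(-6x)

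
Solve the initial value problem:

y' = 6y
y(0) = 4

General solution: y = Ce^(6x)
Applying IC y(0) = 4:
Particular solution: y = 4e^(6x)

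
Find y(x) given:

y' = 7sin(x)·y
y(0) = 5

General solution: y = Ce^(-7cos(x))
Applying IC y(0) = 5:
Particular solution: y = 5e^(7(1-cos(x)))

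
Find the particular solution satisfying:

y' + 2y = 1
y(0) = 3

General solution: y = 1/2 + Ce^(-2x)
Applying y(0) = 3: C = 3 - 1/2 = 5/2
Particular solution: y = 1/2 + (5/2)e^(-2x)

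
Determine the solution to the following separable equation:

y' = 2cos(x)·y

Separating variables and integrating:
ln|y| = 2sin(x) + C

General solution: y = Ce^(2sin(x))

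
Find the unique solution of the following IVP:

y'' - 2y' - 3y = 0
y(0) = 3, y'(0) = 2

General solution: y = C₁e^(3x) + C₂e^(-x)
Applying ICs: C₁ = 5/4, C₂ = 7/4
Particular solution: y = (5/4)e^(3x) + (7/4)e^(-x)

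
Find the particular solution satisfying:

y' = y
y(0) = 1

General solution: y = Ce^x
Applying IC y(0) = 1:
Particular solution: y = e^x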